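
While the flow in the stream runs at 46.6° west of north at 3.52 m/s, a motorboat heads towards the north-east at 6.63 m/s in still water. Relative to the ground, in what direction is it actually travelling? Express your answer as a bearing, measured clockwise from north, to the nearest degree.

Taking east as x and north as y: velocity relative to the water = (4.688, 4.688) m/s; the water relative to ground = (-2.558, 2.419) m/s.
Velocity relative to ground = (4.688, 4.688) + (-2.558, 2.419) = (2.131, 7.107) m/s.
Bearing = atan2(2.13, 7.11) = 16.69° clockwise from north.

017°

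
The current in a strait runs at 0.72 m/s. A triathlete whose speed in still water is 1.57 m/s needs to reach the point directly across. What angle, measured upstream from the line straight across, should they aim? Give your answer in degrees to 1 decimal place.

27.3°

To cancel the current, the upstream component of the triathlete's velocity must equal the flow: 1.57 sin θ = 0.72.
sin θ = 0.72 / 1.57 = 0.4586.
θ = arcsin(0.4586) = 27.297°.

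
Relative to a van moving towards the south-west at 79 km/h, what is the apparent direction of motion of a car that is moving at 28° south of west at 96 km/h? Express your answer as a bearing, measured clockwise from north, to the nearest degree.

290°

Taking east as x and north as y: car velocity = (-84.763, -45.069) km/h; van velocity = (-55.861, -55.861) km/h.
Velocity of car relative to van = (-84.763, -45.069) − (-55.861, -55.861) = (-28.902, 10.792) km/h.
Bearing = atan2(-28.90, 10.79) = 290.48° clockwise from north.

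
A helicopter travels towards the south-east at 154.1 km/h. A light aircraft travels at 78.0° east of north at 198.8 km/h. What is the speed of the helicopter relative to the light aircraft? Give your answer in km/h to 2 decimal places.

172.91 km/h

Taking east as x and north as y: helicopter velocity = (108.965, -108.965) km/h; light aircraft velocity = (194.456, 41.333) km/h.
Velocity of helicopter relative to light aircraft = (108.965, -108.965) − (194.456, 41.333) = (-85.491, -150.298) km/h.
Magnitude = |(-85.491, -150.298)| = 172.911 km/h.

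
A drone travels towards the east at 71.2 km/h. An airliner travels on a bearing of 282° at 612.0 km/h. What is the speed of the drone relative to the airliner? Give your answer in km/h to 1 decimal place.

Taking east as x and north as y: drone velocity = (71.200, 0.000) km/h; airliner velocity = (-598.626, 127.242) km/h.
Velocity of drone relative to airliner = (71.200, 0.000) − (-598.626, 127.242) = (669.826, -127.242) km/h.
Magnitude = |(669.826, -127.242)| = 681.805 km/h.

681.8 km/h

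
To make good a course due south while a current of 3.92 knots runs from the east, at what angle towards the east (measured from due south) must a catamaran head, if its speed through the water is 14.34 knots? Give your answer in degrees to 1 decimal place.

15.9°

The current pushes perpendicular to the desired track; the heading must have a component into the current equal to 3.92 knots: 14.34 sin θ = 3.92.
sin θ = 0.2734, so θ = 15.864°.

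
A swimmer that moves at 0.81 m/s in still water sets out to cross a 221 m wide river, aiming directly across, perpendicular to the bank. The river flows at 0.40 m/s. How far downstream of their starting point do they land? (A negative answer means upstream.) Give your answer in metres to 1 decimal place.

109.1 m

Perpendicular speed = 0.810 m/s; crossing time = 221 / 0.810 = 272.840 s.
Net downstream speed = 0.400 m/s.
Drift = 0.400 × 272.840 = 109.136 m (downstream).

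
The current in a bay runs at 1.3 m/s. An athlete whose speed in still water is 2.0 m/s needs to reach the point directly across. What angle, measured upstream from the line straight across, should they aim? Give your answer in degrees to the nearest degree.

To cancel the current, the upstream component of the athlete's velocity must equal the flow: 2.0 sin θ = 1.3.
sin θ = 1.3 / 2.0 = 0.6500.
θ = arcsin(0.6500) = 40.542°.

41°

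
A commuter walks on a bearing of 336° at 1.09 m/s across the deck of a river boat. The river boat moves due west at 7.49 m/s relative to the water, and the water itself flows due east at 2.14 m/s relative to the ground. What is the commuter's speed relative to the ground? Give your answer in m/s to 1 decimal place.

5.9 m/s

In east/north components (m/s): commuter relative to river boat = (-0.443, 0.996); river boat relative to water = (-7.490, 0.000); water relative to ground = (2.140, 0.000).
Sum = (-5.793, 0.996) m/s.
Speed = |(-5.793, 0.996)| = 5.878 m/s.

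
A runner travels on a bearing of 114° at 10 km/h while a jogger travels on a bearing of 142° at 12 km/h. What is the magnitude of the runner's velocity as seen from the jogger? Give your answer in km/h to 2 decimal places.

Taking east as x and north as y: runner velocity = (9.135, -4.067) km/h; jogger velocity = (7.388, -9.456) km/h.
Velocity of runner relative to jogger = (9.135, -4.067) − (7.388, -9.456) = (1.748, 5.389) km/h.
Magnitude = |(1.748, 5.389)| = 5.665 km/h.

5.67 km/h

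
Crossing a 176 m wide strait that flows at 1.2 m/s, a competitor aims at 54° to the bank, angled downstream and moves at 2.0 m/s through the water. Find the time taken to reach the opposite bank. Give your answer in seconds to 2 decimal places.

108.77 s

The component of the competitor's velocity perpendicular to the bank is 2.0 × sin 54° = 1.618 m/s.
The flow acts along the bank and has no component across it.
Time = 176 / 1.618 = 108.774 s.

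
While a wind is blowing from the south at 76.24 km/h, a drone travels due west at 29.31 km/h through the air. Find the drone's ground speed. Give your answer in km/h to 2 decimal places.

Taking east as x and north as y: velocity relative to the air = (-29.310, 0.000) km/h; the air relative to ground = (0.000, 76.240) km/h.
Velocity relative to ground = (-29.310, 0.000) + (0.000, 76.240) = (-29.310, 76.240) km/h.
Speed = |(-29.310, 76.240)| = 81.680 km/h.

81.68 km/h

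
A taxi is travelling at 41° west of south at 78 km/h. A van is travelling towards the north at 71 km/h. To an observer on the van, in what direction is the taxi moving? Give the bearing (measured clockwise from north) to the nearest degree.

Taking east as x and north as y: taxi velocity = (-51.173, -58.867) km/h; van velocity = (0.000, 71.000) km/h.
Velocity of taxi relative to van = (-51.173, -58.867) − (0.000, 71.000) = (-51.173, -129.867) km/h.
Bearing = atan2(-51.17, -129.87) = 201.51° clockwise from north.

202°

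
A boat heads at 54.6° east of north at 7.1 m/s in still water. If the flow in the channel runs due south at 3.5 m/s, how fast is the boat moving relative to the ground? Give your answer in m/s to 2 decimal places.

Taking east as x and north as y: velocity relative to the water = (5.787, 4.113) m/s; the water relative to ground = (0.000, -3.500) m/s.
Velocity relative to ground = (5.787, 4.113) + (0.000, -3.500) = (5.787, 0.613) m/s.
Speed = |(5.787, 0.613)| = 5.820 m/s.

5.82 m/s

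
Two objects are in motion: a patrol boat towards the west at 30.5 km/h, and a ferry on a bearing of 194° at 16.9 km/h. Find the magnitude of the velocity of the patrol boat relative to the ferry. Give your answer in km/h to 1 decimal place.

31.1 km/h

Taking east as x and north as y: patrol boat velocity = (-30.500, 0.000) km/h; ferry velocity = (-4.088, -16.398) km/h.
Velocity of patrol boat relative to ferry = (-30.500, 0.000) − (-4.088, -16.398) = (-26.412, 16.398) km/h.
Magnitude = |(-26.412, 16.398)| = 31.088 km/h.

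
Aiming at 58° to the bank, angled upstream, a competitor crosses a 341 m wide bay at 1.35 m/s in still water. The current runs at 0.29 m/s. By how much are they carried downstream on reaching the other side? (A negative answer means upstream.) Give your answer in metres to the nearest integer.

Perpendicular speed = 1.145 m/s; crossing time = 341 / 1.145 = 297.852 s.
Net downstream speed = -0.425 m/s.
Drift = -0.425 × 297.852 = -126.703 m (upstream).

-127 m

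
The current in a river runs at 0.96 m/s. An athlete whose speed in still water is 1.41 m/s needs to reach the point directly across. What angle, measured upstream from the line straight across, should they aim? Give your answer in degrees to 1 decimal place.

42.9°

To cancel the current, the upstream component of the athlete's velocity must equal the flow: 1.41 sin θ = 0.96.
sin θ = 0.96 / 1.41 = 0.6809.
θ = arcsin(0.6809) = 42.910°.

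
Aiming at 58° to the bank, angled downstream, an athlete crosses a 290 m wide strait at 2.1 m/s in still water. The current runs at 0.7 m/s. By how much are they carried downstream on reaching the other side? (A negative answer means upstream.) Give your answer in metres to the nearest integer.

Perpendicular speed = 1.781 m/s; crossing time = 290 / 1.781 = 162.839 s.
Net downstream speed = 1.813 m/s.
Drift = 1.813 × 162.839 = 295.199 m (downstream).

295 m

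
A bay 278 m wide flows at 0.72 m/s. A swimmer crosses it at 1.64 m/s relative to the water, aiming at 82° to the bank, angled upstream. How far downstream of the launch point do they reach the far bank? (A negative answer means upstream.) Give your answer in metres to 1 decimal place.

84.2 m

Perpendicular speed = 1.624 m/s; crossing time = 278 / 1.624 = 171.178 s.
Net downstream speed = 0.492 m/s.
Drift = 0.492 × 171.178 = 84.178 m (downstream).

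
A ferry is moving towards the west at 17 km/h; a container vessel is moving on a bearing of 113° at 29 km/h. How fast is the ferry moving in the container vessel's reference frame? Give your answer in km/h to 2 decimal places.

Taking east as x and north as y: ferry velocity = (-17.000, 0.000) km/h; container vessel velocity = (26.695, -11.331) km/h.
Velocity of ferry relative to container vessel = (-17.000, 0.000) − (26.695, -11.331) = (-43.695, 11.331) km/h.
Magnitude = |(-43.695, 11.331)| = 45.140 km/h.

45.14 km/h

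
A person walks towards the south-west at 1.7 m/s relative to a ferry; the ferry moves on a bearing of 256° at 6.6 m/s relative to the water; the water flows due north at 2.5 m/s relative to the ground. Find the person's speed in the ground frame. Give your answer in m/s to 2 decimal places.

7.61 m/s

In east/north components (m/s): person relative to ferry = (-1.202, -1.202); ferry relative to water = (-6.404, -1.597); water relative to ground = (0.000, 2.500).
Sum = (-7.606, -0.299) m/s.
Speed = |(-7.606, -0.299)| = 7.612 m/s.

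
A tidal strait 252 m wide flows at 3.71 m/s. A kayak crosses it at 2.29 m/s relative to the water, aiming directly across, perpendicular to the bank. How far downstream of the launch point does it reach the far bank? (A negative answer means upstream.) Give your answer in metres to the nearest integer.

Perpendicular speed = 2.290 m/s; crossing time = 252 / 2.290 = 110.044 s.
Net downstream speed = 3.710 m/s.
Drift = 3.710 × 110.044 = 408.262 m (downstream).

408 m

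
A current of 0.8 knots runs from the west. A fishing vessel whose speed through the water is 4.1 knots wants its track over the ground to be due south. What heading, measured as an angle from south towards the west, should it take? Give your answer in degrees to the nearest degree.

11°

The current pushes perpendicular to the desired track; the heading must have a component into the current equal to 0.8 knots: 4.1 sin θ = 0.8.
sin θ = 0.1951, so θ = 11.252°.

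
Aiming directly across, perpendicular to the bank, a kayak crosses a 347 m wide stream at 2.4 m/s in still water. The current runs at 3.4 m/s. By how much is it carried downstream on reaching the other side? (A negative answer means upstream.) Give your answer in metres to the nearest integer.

492 m

Perpendicular speed = 2.400 m/s; crossing time = 347 / 2.400 = 144.583 s.
Net downstream speed = 3.400 m/s.
Drift = 3.400 × 144.583 = 491.583 m (downstream).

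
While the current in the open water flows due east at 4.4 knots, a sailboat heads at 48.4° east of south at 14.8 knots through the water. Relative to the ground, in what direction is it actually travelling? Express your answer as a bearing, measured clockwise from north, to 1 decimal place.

122.4°

Taking east as x and north as y: velocity relative to the water = (11.067, -9.826) knots; the water relative to ground = (4.400, 0.000) knots.
Velocity relative to ground = (11.067, -9.826) + (4.400, 0.000) = (15.467, -9.826) knots.
Bearing = atan2(15.47, -9.83) = 122.43° clockwise from north.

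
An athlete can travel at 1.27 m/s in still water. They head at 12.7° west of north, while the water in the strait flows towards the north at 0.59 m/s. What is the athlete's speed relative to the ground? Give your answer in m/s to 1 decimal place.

Taking east as x and north as y: velocity relative to the water = (-0.279, 1.239) m/s; the water relative to ground = (0.000, 0.590) m/s.
Velocity relative to ground = (-0.279, 1.239) + (0.000, 0.590) = (-0.279, 1.829) m/s.
Speed = |(-0.279, 1.829)| = 1.850 m/s.

1.9 m/s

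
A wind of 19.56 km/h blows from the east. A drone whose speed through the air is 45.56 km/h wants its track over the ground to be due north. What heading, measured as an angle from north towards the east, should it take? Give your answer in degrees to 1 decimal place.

The wind pushes perpendicular to the desired track; the heading must have a component into the wind equal to 19.56 km/h: 45.56 sin θ = 19.56.
sin θ = 0.4293, so θ = 25.425°.

25.4°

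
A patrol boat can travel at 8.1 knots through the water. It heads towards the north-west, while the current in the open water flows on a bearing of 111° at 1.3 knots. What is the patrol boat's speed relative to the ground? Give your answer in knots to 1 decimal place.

Taking east as x and north as y: velocity relative to the water = (-5.728, 5.728) knots; the water relative to ground = (1.214, -0.466) knots.
Velocity relative to ground = (-5.728, 5.728) + (1.214, -0.466) = (-4.514, 5.262) knots.
Speed = |(-4.514, 5.262)| = 6.933 knots.

6.9 knots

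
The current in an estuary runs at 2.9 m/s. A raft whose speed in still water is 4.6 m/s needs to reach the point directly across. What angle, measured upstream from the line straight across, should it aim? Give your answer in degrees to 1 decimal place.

39.1°

To cancel the current, the upstream component of the raft's velocity must equal the flow: 4.6 sin θ = 2.9.
sin θ = 2.9 / 4.6 = 0.6304.
θ = arcsin(0.6304) = 39.082°.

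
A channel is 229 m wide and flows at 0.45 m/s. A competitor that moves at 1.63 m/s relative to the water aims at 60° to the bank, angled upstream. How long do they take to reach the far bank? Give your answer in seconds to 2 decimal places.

The component of the competitor's velocity perpendicular to the bank is 1.63 × sin 60° = 1.412 m/s.
Only the cross-stream component determines the crossing time; the current contributes nothing perpendicular to the bank.
Time = 229 / 1.412 = 162.225 s.

162.22 s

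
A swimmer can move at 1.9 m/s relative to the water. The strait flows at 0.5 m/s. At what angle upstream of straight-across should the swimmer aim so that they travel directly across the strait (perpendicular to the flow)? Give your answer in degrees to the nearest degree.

To cancel the current, the upstream component of the swimmer's velocity must equal the flow: 1.9 sin θ = 0.5.
sin θ = 0.5 / 1.9 = 0.2632.
θ = arcsin(0.2632) = 15.258°.

15°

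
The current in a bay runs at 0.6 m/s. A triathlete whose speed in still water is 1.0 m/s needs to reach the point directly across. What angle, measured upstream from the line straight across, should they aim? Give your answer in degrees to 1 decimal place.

To cancel the current, the upstream component of the triathlete's velocity must equal the flow: 1.0 sin θ = 0.6.
sin θ = 0.6 / 1.0 = 0.6000.
θ = arcsin(0.6000) = 36.870°.

36.9°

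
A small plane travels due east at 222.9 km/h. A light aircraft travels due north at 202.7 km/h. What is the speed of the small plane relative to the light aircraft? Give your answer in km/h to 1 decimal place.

Taking east as x and north as y: small plane velocity = (222.900, 0.000) km/h; light aircraft velocity = (0.000, 202.700) km/h.
Velocity of small plane relative to light aircraft = (222.900, 0.000) − (0.000, 202.700) = (222.900, -202.700) km/h.
Magnitude = |(222.900, -202.700)| = 301.283 km/h.

301.3 km/h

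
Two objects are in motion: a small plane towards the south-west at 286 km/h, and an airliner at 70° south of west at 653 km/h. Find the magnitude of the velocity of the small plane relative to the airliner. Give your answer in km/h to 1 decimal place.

411.9 km/h

Taking east as x and north as y: small plane velocity = (-202.233, -202.233) km/h; airliner velocity = (-223.339, -613.619) km/h.
Velocity of small plane relative to airliner = (-202.233, -202.233) − (-223.339, -613.619) = (21.107, 411.387) km/h.
Magnitude = |(21.107, 411.387)| = 411.928 km/h.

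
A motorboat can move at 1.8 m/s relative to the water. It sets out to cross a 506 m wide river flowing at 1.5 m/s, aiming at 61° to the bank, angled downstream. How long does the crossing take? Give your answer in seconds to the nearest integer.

The component of the motorboat's velocity perpendicular to the bank is 1.8 × sin 61° = 1.574 m/s.
The current is parallel to the bank, so it does not affect the crossing time.
Time = 506 / 1.574 = 321.410 s.

321 s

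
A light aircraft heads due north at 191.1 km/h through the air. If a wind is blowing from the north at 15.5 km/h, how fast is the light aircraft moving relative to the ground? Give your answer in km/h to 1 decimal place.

Taking east as x and north as y: velocity relative to the air = (0.000, 191.100) km/h; the air relative to ground = (0.000, -15.500) km/h.
Velocity relative to ground = (0.000, 191.100) + (0.000, -15.500) = (0.000, 175.600) km/h.
Speed = |(0.000, 175.600)| = 175.600 km/h.

175.6 km/h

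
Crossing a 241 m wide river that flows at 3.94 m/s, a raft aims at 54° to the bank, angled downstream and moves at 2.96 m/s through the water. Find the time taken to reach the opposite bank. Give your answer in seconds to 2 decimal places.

100.64 s

The component of the raft's velocity perpendicular to the bank is 2.96 × sin 54° = 2.395 m/s.
The flow acts along the bank and has no component across it.
Time = 241 / 2.395 = 100.639 s.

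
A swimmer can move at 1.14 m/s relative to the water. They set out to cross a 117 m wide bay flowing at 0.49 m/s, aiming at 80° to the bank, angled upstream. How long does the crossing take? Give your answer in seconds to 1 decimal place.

104.2 s

The component of the swimmer's velocity perpendicular to the bank is 1.14 × sin 80° = 1.123 m/s.
Only the cross-stream component determines the crossing time; the current contributes nothing perpendicular to the bank.
Time = 117 / 1.123 = 104.215 s.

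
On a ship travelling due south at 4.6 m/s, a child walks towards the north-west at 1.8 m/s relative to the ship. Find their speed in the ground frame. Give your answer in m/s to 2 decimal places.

Taking east as x and north as y: ship velocity = (0.000, -4.600) m/s; child velocity relative to ship = (-1.273, 1.273) m/s.
Velocity relative to ground = (0.000, -4.600) + (-1.273, 1.273) = (-1.273, -3.327) m/s.
Speed = |(-1.273, -3.327)| = 3.562 m/s.

3.56 m/s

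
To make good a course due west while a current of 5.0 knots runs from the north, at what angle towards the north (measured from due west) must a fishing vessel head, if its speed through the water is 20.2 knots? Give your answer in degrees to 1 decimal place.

14.3°

The current pushes perpendicular to the desired track; the heading must have a component into the current equal to 5.0 knots: 20.2 sin θ = 5.0.
sin θ = 0.2475, so θ = 14.331°.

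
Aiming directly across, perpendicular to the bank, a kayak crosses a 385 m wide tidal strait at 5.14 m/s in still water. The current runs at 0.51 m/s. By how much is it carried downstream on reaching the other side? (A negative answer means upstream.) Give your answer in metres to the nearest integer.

38 m

Perpendicular speed = 5.140 m/s; crossing time = 385 / 5.140 = 74.903 s.
Net downstream speed = 0.510 m/s.
Drift = 0.510 × 74.903 = 38.200 m (downstream).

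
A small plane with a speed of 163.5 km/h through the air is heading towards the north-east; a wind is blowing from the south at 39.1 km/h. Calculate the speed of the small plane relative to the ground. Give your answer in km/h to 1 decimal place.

Taking east as x and north as y: velocity relative to the air = (115.612, 115.612) km/h; the air relative to ground = (0.000, 39.100) km/h.
Velocity relative to ground = (115.612, 115.612) + (0.000, 39.100) = (115.612, 154.712) km/h.
Speed = |(115.612, 154.712)| = 193.137 km/h.

193.1 km/h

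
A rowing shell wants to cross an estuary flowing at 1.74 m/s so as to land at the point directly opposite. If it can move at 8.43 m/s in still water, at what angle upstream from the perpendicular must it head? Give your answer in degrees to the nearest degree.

To cancel the current, the upstream component of the rowing shell's velocity must equal the flow: 8.43 sin θ = 1.74.
sin θ = 1.74 / 8.43 = 0.2064.
θ = arcsin(0.2064) = 11.912°.

12°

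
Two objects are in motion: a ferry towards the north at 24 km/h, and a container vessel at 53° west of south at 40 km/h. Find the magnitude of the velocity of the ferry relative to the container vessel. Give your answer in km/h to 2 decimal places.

Taking east as x and north as y: ferry velocity = (0.000, 24.000) km/h; container vessel velocity = (-31.945, -24.073) km/h.
Velocity of ferry relative to container vessel = (0.000, 24.000) − (-31.945, -24.073) = (31.945, 48.073) km/h.
Magnitude = |(31.945, 48.073)| = 57.719 km/h.

57.72 km/h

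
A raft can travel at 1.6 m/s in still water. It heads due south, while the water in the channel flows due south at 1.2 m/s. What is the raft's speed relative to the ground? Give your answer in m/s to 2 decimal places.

Taking east as x and north as y: velocity relative to the water = (0.000, -1.600) m/s; the water relative to ground = (0.000, -1.200) m/s.
Velocity relative to ground = (0.000, -1.600) + (0.000, -1.200) = (0.000, -2.800) m/s.
Speed = |(0.000, -2.800)| = 2.800 m/s.

2.80 m/s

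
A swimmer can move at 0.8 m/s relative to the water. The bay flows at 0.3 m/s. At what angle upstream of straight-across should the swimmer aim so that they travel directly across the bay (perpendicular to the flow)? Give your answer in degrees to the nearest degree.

22°

To cancel the current, the upstream component of the swimmer's velocity must equal the flow: 0.8 sin θ = 0.3.
sin θ = 0.3 / 0.8 = 0.3750.
θ = arcsin(0.3750) = 22.024°.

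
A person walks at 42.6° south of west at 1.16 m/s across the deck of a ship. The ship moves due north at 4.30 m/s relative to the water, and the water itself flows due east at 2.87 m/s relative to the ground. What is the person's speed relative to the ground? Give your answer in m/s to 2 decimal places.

In east/north components (m/s): person relative to ship = (-0.854, -0.785); ship relative to water = (0.000, 4.300); water relative to ground = (2.870, 0.000).
Sum = (2.016, 3.515) m/s.
Speed = |(2.016, 3.515)| = 4.052 m/s.

4.05 m/s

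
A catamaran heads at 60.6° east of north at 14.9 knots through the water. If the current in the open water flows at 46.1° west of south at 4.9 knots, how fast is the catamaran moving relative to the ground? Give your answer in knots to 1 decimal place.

Taking east as x and north as y: velocity relative to the water = (12.981, 7.314) knots; the water relative to ground = (-3.531, -3.398) knots.
Velocity relative to ground = (12.981, 7.314) + (-3.531, -3.398) = (9.450, 3.917) knots.
Speed = |(9.450, 3.917)| = 10.230 knots.

10.2 knots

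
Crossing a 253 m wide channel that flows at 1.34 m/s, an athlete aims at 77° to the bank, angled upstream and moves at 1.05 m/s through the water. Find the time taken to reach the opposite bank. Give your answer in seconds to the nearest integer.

247 s

The component of the athlete's velocity perpendicular to the bank is 1.05 × sin 77° = 1.023 m/s.
Only the cross-stream component determines the crossing time; the current contributes nothing perpendicular to the bank.
Time = 253 / 1.023 = 247.290 s.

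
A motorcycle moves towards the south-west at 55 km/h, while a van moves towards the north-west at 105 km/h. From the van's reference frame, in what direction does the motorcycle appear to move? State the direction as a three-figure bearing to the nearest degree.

163°

Taking east as x and north as y: motorcycle velocity = (-38.891, -38.891) km/h; van velocity = (-74.246, 74.246) km/h.
Velocity of motorcycle relative to van = (-38.891, -38.891) − (-74.246, 74.246) = (35.355, -113.137) km/h.
Bearing = atan2(35.36, -113.14) = 162.65° clockwise from north.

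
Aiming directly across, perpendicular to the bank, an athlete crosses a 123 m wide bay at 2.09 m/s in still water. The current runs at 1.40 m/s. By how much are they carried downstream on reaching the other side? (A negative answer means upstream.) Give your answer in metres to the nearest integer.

Perpendicular speed = 2.090 m/s; crossing time = 123 / 2.090 = 58.852 s.
Net downstream speed = 1.400 m/s.
Drift = 1.400 × 58.852 = 82.392 m (downstream).

82 m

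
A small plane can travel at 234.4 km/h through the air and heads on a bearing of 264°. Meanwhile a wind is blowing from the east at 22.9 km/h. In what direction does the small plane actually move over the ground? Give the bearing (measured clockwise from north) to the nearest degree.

Taking east as x and north as y: velocity relative to the air = (-233.116, -24.501) km/h; the air relative to ground = (-22.900, 0.000) km/h.
Velocity relative to ground = (-233.116, -24.501) + (-22.900, 0.000) = (-256.016, -24.501) km/h.
Bearing = atan2(-256.02, -24.50) = 264.53° clockwise from north.

265°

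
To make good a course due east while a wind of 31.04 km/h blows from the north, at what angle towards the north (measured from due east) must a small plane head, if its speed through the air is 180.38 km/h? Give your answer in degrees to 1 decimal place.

The wind pushes perpendicular to the desired track; the heading must have a component into the wind equal to 31.04 km/h: 180.38 sin θ = 31.04.
sin θ = 0.1721, so θ = 9.909°.

9.9°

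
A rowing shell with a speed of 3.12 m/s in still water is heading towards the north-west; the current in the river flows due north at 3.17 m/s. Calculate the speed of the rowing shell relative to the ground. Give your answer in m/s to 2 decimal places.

5.81 m/s

Taking east as x and north as y: velocity relative to the water = (-2.206, 2.206) m/s; the water relative to ground = (0.000, 3.170) m/s.
Velocity relative to ground = (-2.206, 2.206) + (0.000, 3.170) = (-2.206, 5.376) m/s.
Speed = |(-2.206, 5.376)| = 5.811 m/s.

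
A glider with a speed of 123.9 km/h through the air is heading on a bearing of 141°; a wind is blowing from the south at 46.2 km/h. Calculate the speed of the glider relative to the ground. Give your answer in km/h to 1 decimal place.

92.7 km/h

Taking east as x and north as y: velocity relative to the air = (77.973, -96.288) km/h; the air relative to ground = (0.000, 46.200) km/h.
Velocity relative to ground = (77.973, -96.288) + (0.000, 46.200) = (77.973, -50.088) km/h.
Speed = |(77.973, -50.088)| = 92.675 km/h.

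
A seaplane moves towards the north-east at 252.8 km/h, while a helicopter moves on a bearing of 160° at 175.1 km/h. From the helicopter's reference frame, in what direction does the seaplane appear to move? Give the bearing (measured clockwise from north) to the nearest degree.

Taking east as x and north as y: seaplane velocity = (178.757, 178.757) km/h; helicopter velocity = (59.888, -164.540) km/h.
Velocity of seaplane relative to helicopter = (178.757, 178.757) − (59.888, -164.540) = (118.869, 343.297) km/h.
Bearing = atan2(118.87, 343.30) = 19.10° clockwise from north.

019°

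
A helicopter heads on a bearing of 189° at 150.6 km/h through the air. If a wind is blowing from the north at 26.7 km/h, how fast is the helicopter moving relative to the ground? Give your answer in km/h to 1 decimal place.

Taking east as x and north as y: velocity relative to the air = (-23.559, -148.746) km/h; the air relative to ground = (0.000, -26.700) km/h.
Velocity relative to ground = (-23.559, -148.746) + (0.000, -26.700) = (-23.559, -175.446) km/h.
Speed = |(-23.559, -175.446)| = 177.021 km/h.

177.0 km/h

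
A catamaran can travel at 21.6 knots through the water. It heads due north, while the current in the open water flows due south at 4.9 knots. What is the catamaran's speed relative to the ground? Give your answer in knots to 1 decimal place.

Taking east as x and north as y: velocity relative to the water = (0.000, 21.600) knots; the water relative to ground = (0.000, -4.900) knots.
Velocity relative to ground = (0.000, 21.600) + (0.000, -4.900) = (0.000, 16.700) knots.
Speed = |(0.000, 16.700)| = 16.700 knots.

16.7 knots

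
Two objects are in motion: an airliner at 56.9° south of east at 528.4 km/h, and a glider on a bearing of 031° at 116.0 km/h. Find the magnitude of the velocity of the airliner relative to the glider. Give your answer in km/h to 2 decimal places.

Taking east as x and north as y: airliner velocity = (288.560, -442.651) km/h; glider velocity = (59.744, 99.431) km/h.
Velocity of airliner relative to glider = (288.560, -442.651) − (59.744, 99.431) = (228.816, -542.082) km/h.
Magnitude = |(228.816, -542.082)| = 588.396 km/h.

588.40 km/h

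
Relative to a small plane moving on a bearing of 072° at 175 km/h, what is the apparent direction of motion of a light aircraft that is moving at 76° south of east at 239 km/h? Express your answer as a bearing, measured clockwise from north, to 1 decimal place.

Taking east as x and north as y: light aircraft velocity = (57.819, -231.901) km/h; small plane velocity = (166.435, 54.078) km/h.
Velocity of light aircraft relative to small plane = (57.819, -231.901) − (166.435, 54.078) = (-108.616, -285.979) km/h.
Bearing = atan2(-108.62, -285.98) = 200.80° clockwise from north.

200.8°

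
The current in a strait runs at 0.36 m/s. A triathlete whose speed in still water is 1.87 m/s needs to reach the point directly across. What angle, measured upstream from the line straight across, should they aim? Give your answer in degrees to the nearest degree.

To cancel the current, the upstream component of the triathlete's velocity must equal the flow: 1.87 sin θ = 0.36.
sin θ = 0.36 / 1.87 = 0.1925.
θ = arcsin(0.1925) = 11.099°.

11°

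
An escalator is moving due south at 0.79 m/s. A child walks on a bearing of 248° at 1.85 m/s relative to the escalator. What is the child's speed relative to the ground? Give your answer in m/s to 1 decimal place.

Taking east as x and north as y: escalator velocity = (0.000, -0.790) m/s; child velocity relative to escalator = (-1.715, -0.693) m/s.
Velocity relative to ground = (0.000, -0.790) + (-1.715, -0.693) = (-1.715, -1.483) m/s.
Speed = |(-1.715, -1.483)| = 2.268 m/s.

2.3 m/s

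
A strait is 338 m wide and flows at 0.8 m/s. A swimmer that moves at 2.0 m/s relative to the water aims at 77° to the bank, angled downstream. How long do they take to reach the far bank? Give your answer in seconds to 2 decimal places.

173.45 s

The component of the swimmer's velocity perpendicular to the bank is 2.0 × sin 77° = 1.949 m/s.
Only the cross-stream component determines the crossing time; the current contributes nothing perpendicular to the bank.
Time = 338 / 1.949 = 173.445 s.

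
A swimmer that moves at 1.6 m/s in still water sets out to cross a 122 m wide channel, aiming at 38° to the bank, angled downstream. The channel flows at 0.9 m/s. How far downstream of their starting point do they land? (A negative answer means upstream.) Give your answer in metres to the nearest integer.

268 m

Perpendicular speed = 0.985 m/s; crossing time = 122 / 0.985 = 123.851 s.
Net downstream speed = 2.161 m/s.
Drift = 2.161 × 123.851 = 267.618 m (downstream).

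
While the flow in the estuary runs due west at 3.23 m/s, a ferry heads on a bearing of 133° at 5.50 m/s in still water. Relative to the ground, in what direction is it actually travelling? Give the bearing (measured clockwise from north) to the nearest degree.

Taking east as x and north as y: velocity relative to the water = (4.022, -3.751) m/s; the water relative to ground = (-3.230, 0.000) m/s.
Velocity relative to ground = (4.022, -3.751) + (-3.230, 0.000) = (0.792, -3.751) m/s.
Bearing = atan2(0.79, -3.75) = 168.07° clockwise from north.

168°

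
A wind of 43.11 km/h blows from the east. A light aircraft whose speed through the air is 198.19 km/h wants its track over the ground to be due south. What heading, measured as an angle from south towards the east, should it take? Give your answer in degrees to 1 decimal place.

12.6°

The wind pushes perpendicular to the desired track; the heading must have a component into the wind equal to 43.11 km/h: 198.19 sin θ = 43.11.
sin θ = 0.2175, so θ = 12.563°.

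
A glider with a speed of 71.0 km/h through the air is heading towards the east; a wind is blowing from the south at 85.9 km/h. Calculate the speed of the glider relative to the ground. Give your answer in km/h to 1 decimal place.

Taking east as x and north as y: velocity relative to the air = (71.000, 0.000) km/h; the air relative to ground = (0.000, 85.900) km/h.
Velocity relative to ground = (71.000, 0.000) + (0.000, 85.900) = (71.000, 85.900) km/h.
Speed = |(71.000, 85.900)| = 111.444 km/h.

111.4 km/h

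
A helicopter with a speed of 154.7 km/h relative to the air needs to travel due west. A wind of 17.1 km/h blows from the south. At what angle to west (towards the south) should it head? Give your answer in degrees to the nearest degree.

6°

The wind pushes perpendicular to the desired track; the heading must have a component into the wind equal to 17.1 km/h: 154.7 sin θ = 17.1.
sin θ = 0.1105, so θ = 6.346°.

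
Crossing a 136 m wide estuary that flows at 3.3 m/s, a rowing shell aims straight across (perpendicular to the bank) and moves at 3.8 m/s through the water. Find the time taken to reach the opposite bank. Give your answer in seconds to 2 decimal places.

The component of the rowing shell's velocity perpendicular to the bank is 3.8 m/s.
Only the cross-stream component determines the crossing time; the current contributes nothing perpendicular to the bank.
Time = 136 / 3.800 = 35.789 s.

35.79 s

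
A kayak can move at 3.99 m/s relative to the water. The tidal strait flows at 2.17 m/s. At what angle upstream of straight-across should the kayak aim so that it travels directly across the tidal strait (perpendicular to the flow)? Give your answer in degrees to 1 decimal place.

To cancel the current, the upstream component of the kayak's velocity must equal the flow: 3.99 sin θ = 2.17.
sin θ = 2.17 / 3.99 = 0.5439.
θ = arcsin(0.5439) = 32.947°.

32.9°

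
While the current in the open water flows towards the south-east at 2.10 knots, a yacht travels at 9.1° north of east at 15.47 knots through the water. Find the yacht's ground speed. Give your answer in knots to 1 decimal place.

Taking east as x and north as y: velocity relative to the water = (15.275, 2.447) knots; the water relative to ground = (1.485, -1.485) knots.
Velocity relative to ground = (15.275, 2.447) + (1.485, -1.485) = (16.760, 0.962) knots.
Speed = |(16.760, 0.962)| = 16.788 knots.

16.8 knots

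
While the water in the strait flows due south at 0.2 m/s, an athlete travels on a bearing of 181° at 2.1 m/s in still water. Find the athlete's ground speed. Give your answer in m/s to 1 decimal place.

Taking east as x and north as y: velocity relative to the water = (-0.037, -2.100) m/s; the water relative to ground = (0.000, -0.200) m/s.
Velocity relative to ground = (-0.037, -2.100) + (0.000, -0.200) = (-0.037, -2.300) m/s.
Speed = |(-0.037, -2.300)| = 2.300 m/s.

2.3 m/s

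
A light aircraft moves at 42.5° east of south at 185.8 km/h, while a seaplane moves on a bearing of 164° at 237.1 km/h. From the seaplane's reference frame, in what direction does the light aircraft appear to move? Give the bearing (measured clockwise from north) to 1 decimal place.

033.5°

Taking east as x and north as y: light aircraft velocity = (125.525, -136.986) km/h; seaplane velocity = (65.354, -227.915) km/h.
Velocity of light aircraft relative to seaplane = (125.525, -136.986) − (65.354, -227.915) = (60.171, 90.929) km/h.
Bearing = atan2(60.17, 90.93) = 33.49° clockwise from north.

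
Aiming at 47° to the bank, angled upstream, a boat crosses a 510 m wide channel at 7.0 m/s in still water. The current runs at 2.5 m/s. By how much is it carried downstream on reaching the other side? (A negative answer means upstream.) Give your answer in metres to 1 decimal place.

Perpendicular speed = 5.119 m/s; crossing time = 510 / 5.119 = 99.620 s.
Net downstream speed = -2.274 m/s.
Drift = -2.274 × 99.620 = -226.534 m (upstream).

-226.5 m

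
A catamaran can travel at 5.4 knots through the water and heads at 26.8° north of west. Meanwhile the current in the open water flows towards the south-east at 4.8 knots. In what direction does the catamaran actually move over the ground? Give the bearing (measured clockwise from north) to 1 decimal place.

Taking east as x and north as y: velocity relative to the water = (-4.820, 2.435) knots; the water relative to ground = (3.394, -3.394) knots.
Velocity relative to ground = (-4.820, 2.435) + (3.394, -3.394) = (-1.426, -0.959) knots.
Bearing = atan2(-1.43, -0.96) = 236.07° clockwise from north.

236.1°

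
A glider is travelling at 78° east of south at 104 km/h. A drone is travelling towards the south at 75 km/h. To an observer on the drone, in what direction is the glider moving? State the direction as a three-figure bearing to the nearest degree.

062°

Taking east as x and north as y: glider velocity = (101.727, -21.623) km/h; drone velocity = (0.000, -75.000) km/h.
Velocity of glider relative to drone = (101.727, -21.623) − (0.000, -75.000) = (101.727, 53.377) km/h.
Bearing = atan2(101.73, 53.38) = 62.31° clockwise from north.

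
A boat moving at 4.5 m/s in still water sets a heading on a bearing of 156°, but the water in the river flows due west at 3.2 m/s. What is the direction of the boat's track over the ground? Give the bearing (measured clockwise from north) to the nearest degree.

198°

Taking east as x and north as y: velocity relative to the water = (1.830, -4.111) m/s; the water relative to ground = (-3.200, 0.000) m/s.
Velocity relative to ground = (1.830, -4.111) + (-3.200, 0.000) = (-1.370, -4.111) m/s.
Bearing = atan2(-1.37, -4.11) = 198.43° clockwise from north.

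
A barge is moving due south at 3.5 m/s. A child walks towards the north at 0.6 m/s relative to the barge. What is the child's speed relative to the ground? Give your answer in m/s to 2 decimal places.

Taking east as x and north as y: barge velocity = (0.000, -3.500) m/s; child velocity relative to barge = (0.000, 0.600) m/s.
Velocity relative to ground = (0.000, -3.500) + (0.000, 0.600) = (0.000, -2.900) m/s.
Speed = |(0.000, -2.900)| = 2.900 m/s.

2.90 m/s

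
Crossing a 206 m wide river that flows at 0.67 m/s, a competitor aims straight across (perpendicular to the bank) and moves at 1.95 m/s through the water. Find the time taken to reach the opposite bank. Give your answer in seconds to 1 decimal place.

105.6 s

The component of the competitor's velocity perpendicular to the bank is 1.95 m/s.
The flow acts along the bank and has no component across it.
Time = 206 / 1.950 = 105.641 s.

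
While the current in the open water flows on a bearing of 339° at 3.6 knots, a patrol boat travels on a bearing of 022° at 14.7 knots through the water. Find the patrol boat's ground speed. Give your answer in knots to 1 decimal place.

Taking east as x and north as y: velocity relative to the water = (5.507, 13.630) knots; the water relative to ground = (-1.290, 3.361) knots.
Velocity relative to ground = (5.507, 13.630) + (-1.290, 3.361) = (4.217, 16.990) knots.
Speed = |(4.217, 16.990)| = 17.506 knots.

17.5 knots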